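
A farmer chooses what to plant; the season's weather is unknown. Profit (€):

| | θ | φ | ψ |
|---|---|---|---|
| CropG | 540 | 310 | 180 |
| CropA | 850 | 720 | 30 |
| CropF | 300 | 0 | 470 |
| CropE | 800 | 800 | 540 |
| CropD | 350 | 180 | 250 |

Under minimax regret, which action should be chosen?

CropE

Column bests: θ=850, φ=800, ψ=540.
CropG regrets: 310, 490, 360 → max 490
CropA regrets: 0, 80, 510 → max 510
CropF regrets: 550, 800, 70 → max 800
CropE regrets: 50, 0, 0 → max 50
CropD regrets: 500, 620, 290 → max 620
Smallest max regret = 50 → CropE.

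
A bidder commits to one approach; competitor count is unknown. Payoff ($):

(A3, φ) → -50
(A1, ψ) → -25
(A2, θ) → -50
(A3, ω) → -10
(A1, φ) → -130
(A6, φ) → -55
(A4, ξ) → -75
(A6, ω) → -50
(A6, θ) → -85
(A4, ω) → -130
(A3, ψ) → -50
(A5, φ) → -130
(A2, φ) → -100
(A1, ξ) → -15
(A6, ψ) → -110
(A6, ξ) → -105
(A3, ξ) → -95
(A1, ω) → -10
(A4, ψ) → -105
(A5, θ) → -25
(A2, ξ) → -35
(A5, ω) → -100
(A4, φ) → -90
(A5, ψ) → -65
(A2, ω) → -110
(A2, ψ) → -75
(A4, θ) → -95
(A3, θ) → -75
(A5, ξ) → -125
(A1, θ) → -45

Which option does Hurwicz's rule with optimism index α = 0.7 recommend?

A1: 0.7·(-10) + 0.3·(-130) = -46
A2: 0.7·(-35) + 0.3·(-110) = -57.5
A3: 0.7·(-10) + 0.3·(-95) = -35.5
A4: 0.7·(-75) + 0.3·(-130) = -91.5
A5: 0.7·(-25) + 0.3·(-130) = -56.5
A6: 0.7·(-50) + 0.3·(-110) = -68
Highest Hurwicz score = -35.5 → A3.

A3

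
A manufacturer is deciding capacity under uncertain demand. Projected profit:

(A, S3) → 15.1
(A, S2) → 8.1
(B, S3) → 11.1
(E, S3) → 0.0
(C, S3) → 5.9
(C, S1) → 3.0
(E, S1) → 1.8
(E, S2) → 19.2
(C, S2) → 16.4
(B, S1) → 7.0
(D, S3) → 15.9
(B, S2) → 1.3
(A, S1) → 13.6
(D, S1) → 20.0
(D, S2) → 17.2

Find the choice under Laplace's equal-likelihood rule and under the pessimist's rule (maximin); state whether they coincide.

Row averages: A=184/15, B=97/15, C=253/30, D=17.7, E=7
Highest average = 17.7 → D.
Row minima: A=8.1, B=1.3, C=3.0, D=15.9, E=0.0
Best worst-case = 15.9 → D.

laplace → D; maximin → D (agree)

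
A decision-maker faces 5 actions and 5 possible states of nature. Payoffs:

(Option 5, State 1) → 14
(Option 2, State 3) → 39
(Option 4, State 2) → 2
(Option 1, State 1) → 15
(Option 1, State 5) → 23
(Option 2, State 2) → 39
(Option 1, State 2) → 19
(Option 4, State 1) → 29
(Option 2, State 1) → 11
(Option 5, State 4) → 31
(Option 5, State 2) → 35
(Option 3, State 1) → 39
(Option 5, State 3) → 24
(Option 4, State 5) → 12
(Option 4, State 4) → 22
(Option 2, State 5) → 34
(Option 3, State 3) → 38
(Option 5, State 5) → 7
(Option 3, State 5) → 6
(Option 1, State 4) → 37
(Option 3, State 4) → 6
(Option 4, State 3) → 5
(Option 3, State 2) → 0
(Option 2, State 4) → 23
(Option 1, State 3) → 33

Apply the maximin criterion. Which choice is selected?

Row minima: Option 1=15, Option 2=11, Option 3=0, Option 4=2, Option 5=7
Best worst-case = 15 → Option 1.

Option 1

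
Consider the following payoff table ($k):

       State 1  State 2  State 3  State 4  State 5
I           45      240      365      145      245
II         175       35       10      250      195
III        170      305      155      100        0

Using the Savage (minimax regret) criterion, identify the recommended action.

I

Column bests: State 1=175, State 2=305, State 3=365, State 4=250, State 5=245.
I regrets: 130, 65, 0, 105, 0 → max 130
II regrets: 0, 270, 355, 0, 50 → max 355
III regrets: 5, 0, 210, 150, 245 → max 245
Smallest max regret = 130 → I.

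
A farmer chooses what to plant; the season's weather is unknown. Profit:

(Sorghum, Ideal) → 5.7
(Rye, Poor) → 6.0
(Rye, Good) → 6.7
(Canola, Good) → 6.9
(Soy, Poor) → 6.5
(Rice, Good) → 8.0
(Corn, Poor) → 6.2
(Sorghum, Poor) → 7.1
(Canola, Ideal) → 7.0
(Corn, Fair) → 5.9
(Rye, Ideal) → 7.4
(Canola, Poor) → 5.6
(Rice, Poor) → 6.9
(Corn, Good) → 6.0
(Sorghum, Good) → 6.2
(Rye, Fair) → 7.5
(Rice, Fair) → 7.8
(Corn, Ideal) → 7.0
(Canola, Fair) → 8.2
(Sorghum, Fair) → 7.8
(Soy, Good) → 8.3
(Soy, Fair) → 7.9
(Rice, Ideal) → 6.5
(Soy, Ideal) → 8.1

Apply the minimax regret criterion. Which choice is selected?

Column bests: Poor=7.1, Fair=8.2, Good=8.3, Ideal=8.1.
Sorghum regrets: 0.0, 0.4, 2.1, 2.4 → max 2.4
Canola regrets: 1.5, 0.0, 1.4, 1.1 → max 1.5
Corn regrets: 0.9, 2.3, 2.3, 1.1 → max 2.3
Soy regrets: 0.6, 0.3, 0.0, 0.0 → max 0.6
Rice regrets: 0.2, 0.4, 0.3, 1.6 → max 1.6
Rye regrets: 1.1, 0.7, 1.6, 0.7 → max 1.6
Smallest max regret = 0.6 → Soy.

Soy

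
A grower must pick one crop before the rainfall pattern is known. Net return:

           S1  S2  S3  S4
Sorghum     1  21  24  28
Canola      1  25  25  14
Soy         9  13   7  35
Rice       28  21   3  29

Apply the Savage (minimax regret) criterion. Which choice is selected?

Column bests: S1=28, S2=25, S3=25, S4=35.
Sorghum regrets: 27, 4, 1, 7 → max 27
Canola regrets: 27, 0, 0, 21 → max 27
Soy regrets: 19, 12, 18, 0 → max 19
Rice regrets: 0, 4, 22, 6 → max 22
Smallest max regret = 19 → Soy.

Soy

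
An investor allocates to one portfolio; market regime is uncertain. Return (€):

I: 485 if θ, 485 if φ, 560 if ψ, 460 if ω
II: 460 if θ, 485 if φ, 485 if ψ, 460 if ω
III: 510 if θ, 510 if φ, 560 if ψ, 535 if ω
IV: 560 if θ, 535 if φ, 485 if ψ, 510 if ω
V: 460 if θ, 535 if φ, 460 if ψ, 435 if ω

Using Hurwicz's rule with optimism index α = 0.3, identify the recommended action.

III

I: 0.3·560 + 0.7·460 = 490
II: 0.3·485 + 0.7·460 = 467.5
III: 0.3·560 + 0.7·510 = 525
IV: 0.3·560 + 0.7·485 = 507.5
V: 0.3·535 + 0.7·435 = 465
Highest Hurwicz score = 525 → III.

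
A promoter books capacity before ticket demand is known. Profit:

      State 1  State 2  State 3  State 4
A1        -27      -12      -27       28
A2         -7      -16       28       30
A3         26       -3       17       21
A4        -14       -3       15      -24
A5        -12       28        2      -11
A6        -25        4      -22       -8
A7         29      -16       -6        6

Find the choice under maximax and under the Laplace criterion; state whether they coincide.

Row maxima: A1=28, A2=30, A3=26, A4=15, A5=28, A6=4, A7=29
Best best-case = 30 → A2.
Row averages: A1=-9.5, A2=8.75, A3=15.25, A4=-6.5, A5=1.75, A6=-12.75, A7=3.25
Highest average = 15.25 → A3.

maximax → A2; laplace → A3 (disagree)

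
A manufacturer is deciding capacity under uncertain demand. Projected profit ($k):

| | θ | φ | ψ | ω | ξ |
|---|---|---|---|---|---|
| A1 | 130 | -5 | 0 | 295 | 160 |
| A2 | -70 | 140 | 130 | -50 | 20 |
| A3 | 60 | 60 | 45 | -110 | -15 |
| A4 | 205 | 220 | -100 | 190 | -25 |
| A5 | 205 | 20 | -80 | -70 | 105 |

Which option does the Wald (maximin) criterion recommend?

Row minima: A1=-5, A2=-70, A3=-110, A4=-100, A5=-80
Best worst-case = -5 → A1.

A1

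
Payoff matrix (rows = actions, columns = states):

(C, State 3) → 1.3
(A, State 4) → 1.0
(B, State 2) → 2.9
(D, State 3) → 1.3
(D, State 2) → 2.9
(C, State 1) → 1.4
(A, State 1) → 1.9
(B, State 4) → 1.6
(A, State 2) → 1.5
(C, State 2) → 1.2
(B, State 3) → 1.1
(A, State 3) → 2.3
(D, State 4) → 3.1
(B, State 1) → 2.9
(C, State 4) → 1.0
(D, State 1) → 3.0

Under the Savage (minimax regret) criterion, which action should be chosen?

D

Column bests: State 1=3.0, State 2=2.9, State 3=2.3, State 4=3.1.
A regrets: 1.1, 1.4, 0.0, 2.1 → max 2.1
B regrets: 0.1, 0.0, 1.2, 1.5 → max 1.5
C regrets: 1.6, 1.7, 1.0, 2.1 → max 2.1
D regrets: 0.0, 0.0, 1.0, 0.0 → max 1.0
Smallest max regret = 1.0 → D.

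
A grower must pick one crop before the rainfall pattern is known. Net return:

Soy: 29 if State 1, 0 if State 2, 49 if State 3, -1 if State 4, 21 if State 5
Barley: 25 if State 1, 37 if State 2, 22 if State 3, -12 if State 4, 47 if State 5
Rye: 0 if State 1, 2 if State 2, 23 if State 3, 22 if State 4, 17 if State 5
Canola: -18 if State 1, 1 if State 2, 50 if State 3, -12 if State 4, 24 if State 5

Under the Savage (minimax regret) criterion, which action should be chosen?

Barley

Column bests: State 1=29, State 2=37, State 3=50, State 4=22, State 5=47.
Soy regrets: 0, 37, 1, 23, 26 → max 37
Barley regrets: 4, 0, 28, 34, 0 → max 34
Rye regrets: 29, 35, 27, 0, 30 → max 35
Canola regrets: 47, 36, 0, 34, 23 → max 47
Smallest max regret = 34 → Barley.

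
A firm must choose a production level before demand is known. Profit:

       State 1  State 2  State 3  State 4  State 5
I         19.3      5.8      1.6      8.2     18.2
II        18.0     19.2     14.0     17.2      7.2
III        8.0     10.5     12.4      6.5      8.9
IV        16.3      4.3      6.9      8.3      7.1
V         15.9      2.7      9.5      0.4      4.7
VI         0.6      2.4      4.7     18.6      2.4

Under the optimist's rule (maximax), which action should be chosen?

Row maxima: I=19.3, II=19.2, III=12.4, IV=16.3, V=15.9, VI=18.6
Best best-case = 19.3 → I.

I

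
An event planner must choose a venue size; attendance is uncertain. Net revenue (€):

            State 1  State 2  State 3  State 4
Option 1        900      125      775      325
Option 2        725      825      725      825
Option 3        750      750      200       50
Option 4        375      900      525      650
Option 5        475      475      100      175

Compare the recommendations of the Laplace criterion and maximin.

laplace → Option 2; maximin → Option 2 (agree)

Row averages: Option 1=531.25, Option 2=775, Option 3=437.5, Option 4=612.5, Option 5=306.25
Highest average = 775 → Option 2.
Row minima: Option 1=125, Option 2=725, Option 3=50, Option 4=375, Option 5=100
Best worst-case = 725 → Option 2.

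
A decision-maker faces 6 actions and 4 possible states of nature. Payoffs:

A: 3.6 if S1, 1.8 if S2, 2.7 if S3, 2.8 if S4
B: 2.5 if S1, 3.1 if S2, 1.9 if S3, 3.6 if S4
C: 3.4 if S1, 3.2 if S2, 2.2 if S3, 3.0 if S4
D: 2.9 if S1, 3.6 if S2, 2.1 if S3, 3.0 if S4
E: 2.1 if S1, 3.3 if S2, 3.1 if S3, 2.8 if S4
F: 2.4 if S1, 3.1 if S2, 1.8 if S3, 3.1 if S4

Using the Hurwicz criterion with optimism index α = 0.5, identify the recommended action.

A: 0.5·3.6 + 0.5·1.8 = 2.7
B: 0.5·3.6 + 0.5·1.9 = 2.75
C: 0.5·3.4 + 0.5·2.2 = 2.8
D: 0.5·3.6 + 0.5·2.1 = 2.85
E: 0.5·3.3 + 0.5·2.1 = 2.7
F: 0.5·3.1 + 0.5·1.8 = 2.45
Highest Hurwicz score = 2.85 → D.

D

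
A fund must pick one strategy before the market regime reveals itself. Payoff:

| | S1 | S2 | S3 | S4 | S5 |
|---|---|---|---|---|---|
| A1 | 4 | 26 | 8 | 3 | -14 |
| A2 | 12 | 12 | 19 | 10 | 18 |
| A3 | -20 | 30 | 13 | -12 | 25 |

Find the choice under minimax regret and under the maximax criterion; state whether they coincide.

minimax regret → A2; maximax → A3 (disagree)

Column bests: S1=12, S2=30, S3=19, S4=10, S5=25.
A1 regrets: 8, 4, 11, 7, 39 → max 39
A2 regrets: 0, 18, 0, 0, 7 → max 18
A3 regrets: 32, 0, 6, 22, 0 → max 32
Smallest max regret = 18 → A2.
Row maxima: A1=26, A2=19, A3=30
Best best-case = 30 → A3.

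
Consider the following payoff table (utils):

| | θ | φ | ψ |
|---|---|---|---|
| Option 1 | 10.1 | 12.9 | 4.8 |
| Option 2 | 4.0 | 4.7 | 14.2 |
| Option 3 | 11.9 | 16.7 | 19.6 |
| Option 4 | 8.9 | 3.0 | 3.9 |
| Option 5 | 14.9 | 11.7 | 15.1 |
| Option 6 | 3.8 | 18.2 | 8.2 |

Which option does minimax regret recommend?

Option 3

Column bests: θ=14.9, φ=18.2, ψ=19.6.
Option 1 regrets: 4.8, 5.3, 14.8 → max 14.8
Option 2 regrets: 10.9, 13.5, 5.4 → max 13.5
Option 3 regrets: 3.0, 1.5, 0.0 → max 3.0
Option 4 regrets: 6.0, 15.2, 15.7 → max 15.7
Option 5 regrets: 0.0, 6.5, 4.5 → max 6.5
Option 6 regrets: 11.1, 0.0, 11.4 → max 11.4
Smallest max regret = 3.0 → Option 3.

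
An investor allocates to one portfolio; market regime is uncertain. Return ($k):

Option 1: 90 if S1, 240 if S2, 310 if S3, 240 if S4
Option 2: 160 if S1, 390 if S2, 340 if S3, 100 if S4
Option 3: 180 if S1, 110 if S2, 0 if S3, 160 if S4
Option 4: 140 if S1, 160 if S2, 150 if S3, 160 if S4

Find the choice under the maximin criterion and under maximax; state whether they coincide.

maximin → Option 4; maximax → Option 2 (disagree)

Row minima: Option 1=90, Option 2=100, Option 3=0, Option 4=140
Best worst-case = 140 → Option 4.
Row maxima: Option 1=310, Option 2=390, Option 3=180, Option 4=160
Best best-case = 390 → Option 2.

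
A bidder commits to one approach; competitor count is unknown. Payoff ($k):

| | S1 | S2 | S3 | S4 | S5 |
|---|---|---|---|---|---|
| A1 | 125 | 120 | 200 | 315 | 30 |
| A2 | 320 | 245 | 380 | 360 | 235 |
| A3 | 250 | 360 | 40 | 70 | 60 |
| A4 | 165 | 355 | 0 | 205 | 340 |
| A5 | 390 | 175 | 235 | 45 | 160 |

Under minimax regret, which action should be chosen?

A2

Column bests: S1=390, S2=360, S3=380, S4=360, S5=340.
A1 regrets: 265, 240, 180, 45, 310 → max 310
A2 regrets: 70, 115, 0, 0, 105 → max 115
A3 regrets: 140, 0, 340, 290, 280 → max 340
A4 regrets: 225, 5, 380, 155, 0 → max 380
A5 regrets: 0, 185, 145, 315, 180 → max 315
Smallest max regret = 115 → A2.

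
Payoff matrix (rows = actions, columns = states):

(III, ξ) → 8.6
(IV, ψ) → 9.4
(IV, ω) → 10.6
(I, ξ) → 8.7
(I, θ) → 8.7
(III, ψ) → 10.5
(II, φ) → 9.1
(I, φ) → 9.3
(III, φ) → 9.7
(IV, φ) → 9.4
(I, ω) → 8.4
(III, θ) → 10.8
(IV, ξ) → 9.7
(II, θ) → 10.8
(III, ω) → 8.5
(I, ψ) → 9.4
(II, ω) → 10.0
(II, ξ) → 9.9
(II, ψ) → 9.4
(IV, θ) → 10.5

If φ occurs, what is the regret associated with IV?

0.3

Best payoff under φ is 9.7.
Regret = 9.7 − 9.4 = 0.3.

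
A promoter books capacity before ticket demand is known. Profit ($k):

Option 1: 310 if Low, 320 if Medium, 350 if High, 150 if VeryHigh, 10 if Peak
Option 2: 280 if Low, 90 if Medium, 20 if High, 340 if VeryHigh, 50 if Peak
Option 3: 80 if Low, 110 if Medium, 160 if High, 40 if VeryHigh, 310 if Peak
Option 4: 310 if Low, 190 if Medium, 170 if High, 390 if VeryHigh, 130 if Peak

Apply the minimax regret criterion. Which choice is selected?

Column bests: Low=310, Medium=320, High=350, VeryHigh=390, Peak=310.
Option 1 regrets: 0, 0, 0, 240, 300 → max 300
Option 2 regrets: 30, 230, 330, 50, 260 → max 330
Option 3 regrets: 230, 210, 190, 350, 0 → max 350
Option 4 regrets: 0, 130, 180, 0, 180 → max 180
Smallest max regret = 180 → Option 4.

Option 4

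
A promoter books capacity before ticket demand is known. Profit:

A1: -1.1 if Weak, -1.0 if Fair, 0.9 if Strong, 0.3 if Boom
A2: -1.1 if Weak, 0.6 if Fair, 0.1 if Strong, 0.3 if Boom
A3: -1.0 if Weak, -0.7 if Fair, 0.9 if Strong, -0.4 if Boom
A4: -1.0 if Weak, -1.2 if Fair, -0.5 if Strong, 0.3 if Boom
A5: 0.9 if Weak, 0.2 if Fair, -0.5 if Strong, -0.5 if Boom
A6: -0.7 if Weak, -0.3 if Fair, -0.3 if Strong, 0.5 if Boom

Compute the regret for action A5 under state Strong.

1.4

Best payoff under Strong is 0.9.
Regret = 0.9 − (-0.5) = 1.4.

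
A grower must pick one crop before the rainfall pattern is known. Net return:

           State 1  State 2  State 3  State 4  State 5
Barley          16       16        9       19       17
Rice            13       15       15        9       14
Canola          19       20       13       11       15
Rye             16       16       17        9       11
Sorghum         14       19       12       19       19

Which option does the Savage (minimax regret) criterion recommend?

Sorghum

Column bests: State 1=19, State 2=20, State 3=17, State 4=19, State 5=19.
Barley regrets: 3, 4, 8, 0, 2 → max 8
Rice regrets: 6, 5, 2, 10, 5 → max 10
Canola regrets: 0, 0, 4, 8, 4 → max 8
Rye regrets: 3, 4, 0, 10, 8 → max 10
Sorghum regrets: 5, 1, 5, 0, 0 → max 5
Smallest max regret = 5 → Sorghum.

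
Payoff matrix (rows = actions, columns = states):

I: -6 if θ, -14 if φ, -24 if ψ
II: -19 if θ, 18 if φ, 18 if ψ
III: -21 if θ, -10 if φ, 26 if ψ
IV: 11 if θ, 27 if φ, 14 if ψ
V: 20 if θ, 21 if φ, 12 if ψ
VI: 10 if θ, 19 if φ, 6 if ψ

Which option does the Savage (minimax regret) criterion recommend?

Column bests: θ=20, φ=27, ψ=26.
I regrets: 26, 41, 50 → max 50
II regrets: 39, 9, 8 → max 39
III regrets: 41, 37, 0 → max 41
IV regrets: 9, 0, 12 → max 12
V regrets: 0, 6, 14 → max 14
VI regrets: 10, 8, 20 → max 20
Smallest max regret = 12 → IV.

IV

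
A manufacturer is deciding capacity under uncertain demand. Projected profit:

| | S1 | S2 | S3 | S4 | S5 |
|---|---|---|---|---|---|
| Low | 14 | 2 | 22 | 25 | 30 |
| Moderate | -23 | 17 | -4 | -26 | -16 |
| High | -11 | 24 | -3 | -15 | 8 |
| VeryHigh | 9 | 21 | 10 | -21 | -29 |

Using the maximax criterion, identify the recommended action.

Row maxima: Low=30, Moderate=17, High=24, VeryHigh=21
Best best-case = 30 → Low.

Low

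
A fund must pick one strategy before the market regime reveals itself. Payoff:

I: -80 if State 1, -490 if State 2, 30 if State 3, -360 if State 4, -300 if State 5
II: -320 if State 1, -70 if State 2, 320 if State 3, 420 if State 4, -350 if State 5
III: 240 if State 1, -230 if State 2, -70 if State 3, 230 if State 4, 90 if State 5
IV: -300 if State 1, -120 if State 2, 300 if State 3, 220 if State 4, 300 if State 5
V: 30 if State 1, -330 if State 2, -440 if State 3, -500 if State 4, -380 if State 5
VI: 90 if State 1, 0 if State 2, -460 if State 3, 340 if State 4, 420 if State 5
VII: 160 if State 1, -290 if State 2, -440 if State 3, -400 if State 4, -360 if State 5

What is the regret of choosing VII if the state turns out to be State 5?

780

Best payoff under State 5 is 420.
Regret = 420 − (-360) = 780.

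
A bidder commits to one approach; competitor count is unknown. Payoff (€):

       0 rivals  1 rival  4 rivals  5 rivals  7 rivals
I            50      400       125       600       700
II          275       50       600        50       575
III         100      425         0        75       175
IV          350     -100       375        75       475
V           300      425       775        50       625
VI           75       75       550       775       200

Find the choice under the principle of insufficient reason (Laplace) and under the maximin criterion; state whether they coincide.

laplace → V; maximin → VI (disagree)

Row averages: I=375, II=310, III=155, IV=235, V=435, VI=335
Highest average = 435 → V.
Row minima: I=50, II=50, III=0, IV=-100, V=50, VI=75
Best worst-case = 75 → VI.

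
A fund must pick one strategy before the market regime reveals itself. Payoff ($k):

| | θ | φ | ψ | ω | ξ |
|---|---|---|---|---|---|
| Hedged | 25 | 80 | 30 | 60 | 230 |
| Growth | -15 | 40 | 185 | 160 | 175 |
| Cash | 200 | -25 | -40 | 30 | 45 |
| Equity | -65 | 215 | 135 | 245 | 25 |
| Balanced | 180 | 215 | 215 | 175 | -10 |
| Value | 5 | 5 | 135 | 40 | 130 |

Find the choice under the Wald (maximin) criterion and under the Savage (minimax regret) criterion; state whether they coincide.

Row minima: Hedged=25, Growth=-15, Cash=-40, Equity=-65, Balanced=-10, Value=5
Best worst-case = 25 → Hedged.
Column bests: θ=200, φ=215, ψ=215, ω=245, ξ=230.
Hedged regrets: 175, 135, 185, 185, 0 → max 185
Growth regrets: 215, 175, 30, 85, 55 → max 215
Cash regrets: 0, 240, 255, 215, 185 → max 255
Equity regrets: 265, 0, 80, 0, 205 → max 265
Balanced regrets: 20, 0, 0, 70, 240 → max 240
Value regrets: 195, 210, 80, 205, 100 → max 210
Smallest max regret = 185 → Hedged.

maximin → Hedged; minimax regret → Hedged (agree)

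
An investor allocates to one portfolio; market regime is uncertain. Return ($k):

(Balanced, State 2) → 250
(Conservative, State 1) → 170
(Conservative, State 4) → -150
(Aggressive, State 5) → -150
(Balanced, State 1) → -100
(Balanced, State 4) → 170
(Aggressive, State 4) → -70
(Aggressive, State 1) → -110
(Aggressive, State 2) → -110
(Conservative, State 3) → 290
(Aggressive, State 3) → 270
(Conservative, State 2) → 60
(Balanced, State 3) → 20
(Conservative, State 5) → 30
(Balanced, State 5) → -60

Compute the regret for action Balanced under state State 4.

Best payoff under State 4 is 170.
Regret = 170 − 170 = 0.

0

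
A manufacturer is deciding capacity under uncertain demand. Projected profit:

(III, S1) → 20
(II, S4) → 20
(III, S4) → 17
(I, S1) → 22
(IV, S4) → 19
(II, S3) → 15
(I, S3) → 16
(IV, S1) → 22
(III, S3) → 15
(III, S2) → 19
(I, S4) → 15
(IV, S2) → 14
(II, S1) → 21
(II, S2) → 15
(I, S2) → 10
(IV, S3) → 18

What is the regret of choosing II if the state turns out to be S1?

1

Best payoff under S1 is 22.
Regret = 22 − 21 = 1.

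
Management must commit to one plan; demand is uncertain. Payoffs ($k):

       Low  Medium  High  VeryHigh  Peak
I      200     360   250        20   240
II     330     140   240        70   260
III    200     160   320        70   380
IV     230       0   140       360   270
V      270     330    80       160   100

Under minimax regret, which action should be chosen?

V

Column bests: Low=330, Medium=360, High=320, VeryHigh=360, Peak=380.
I regrets: 130, 0, 70, 340, 140 → max 340
II regrets: 0, 220, 80, 290, 120 → max 290
III regrets: 130, 200, 0, 290, 0 → max 290
IV regrets: 100, 360, 180, 0, 110 → max 360
V regrets: 60, 30, 240, 200, 280 → max 280
Smallest max regret = 280 → V.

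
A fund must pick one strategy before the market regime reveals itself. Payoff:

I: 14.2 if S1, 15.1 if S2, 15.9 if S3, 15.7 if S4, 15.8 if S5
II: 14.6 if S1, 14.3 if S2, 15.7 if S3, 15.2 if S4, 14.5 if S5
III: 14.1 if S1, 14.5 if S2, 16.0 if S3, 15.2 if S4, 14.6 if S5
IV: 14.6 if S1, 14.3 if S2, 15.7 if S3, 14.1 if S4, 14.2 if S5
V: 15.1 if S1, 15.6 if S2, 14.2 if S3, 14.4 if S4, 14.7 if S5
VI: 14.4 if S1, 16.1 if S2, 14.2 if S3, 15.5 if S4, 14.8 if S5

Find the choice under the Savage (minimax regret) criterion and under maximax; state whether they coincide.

Column bests: S1=15.1, S2=16.1, S3=16.0, S4=15.7, S5=15.8.
I regrets: 0.9, 1.0, 0.1, 0.0, 0.0 → max 1.0
II regrets: 0.5, 1.8, 0.3, 0.5, 1.3 → max 1.8
III regrets: 1.0, 1.6, 0.0, 0.5, 1.2 → max 1.6
IV regrets: 0.5, 1.8, 0.3, 1.6, 1.6 → max 1.8
V regrets: 0.0, 0.5, 1.8, 1.3, 1.1 → max 1.8
VI regrets: 0.7, 0.0, 1.8, 0.2, 1.0 → max 1.8
Smallest max regret = 1.0 → I.
Row maxima: I=15.9, II=15.7, III=16.0, IV=15.7, V=15.6, VI=16.1
Best best-case = 16.1 → VI.

minimax regret → I; maximax → VI (disagree)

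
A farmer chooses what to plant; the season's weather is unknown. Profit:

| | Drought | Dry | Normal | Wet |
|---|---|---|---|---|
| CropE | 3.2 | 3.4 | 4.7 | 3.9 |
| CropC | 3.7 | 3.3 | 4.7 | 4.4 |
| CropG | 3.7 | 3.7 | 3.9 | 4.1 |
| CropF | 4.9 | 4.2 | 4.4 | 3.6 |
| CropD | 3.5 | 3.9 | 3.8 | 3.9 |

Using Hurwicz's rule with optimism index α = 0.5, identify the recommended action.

CropE: 0.5·4.7 + 0.5·3.2 = 3.95
CropC: 0.5·4.7 + 0.5·3.3 = 4
CropG: 0.5·4.1 + 0.5·3.7 = 3.9
CropF: 0.5·4.9 + 0.5·3.6 = 4.25
CropD: 0.5·3.9 + 0.5·3.5 = 3.7
Highest Hurwicz score = 4.25 → CropF.

CropF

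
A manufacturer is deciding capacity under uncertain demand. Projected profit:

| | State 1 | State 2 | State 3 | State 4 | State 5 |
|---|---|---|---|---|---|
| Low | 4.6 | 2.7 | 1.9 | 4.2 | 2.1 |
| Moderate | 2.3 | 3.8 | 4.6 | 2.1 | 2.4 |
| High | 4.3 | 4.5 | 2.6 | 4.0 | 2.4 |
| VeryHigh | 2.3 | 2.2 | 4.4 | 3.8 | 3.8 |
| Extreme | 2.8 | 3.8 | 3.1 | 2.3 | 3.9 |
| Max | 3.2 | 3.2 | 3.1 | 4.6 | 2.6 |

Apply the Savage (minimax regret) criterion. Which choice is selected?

Max

Column bests: State 1=4.6, State 2=4.5, State 3=4.6, State 4=4.6, State 5=3.9.
Low regrets: 0.0, 1.8, 2.7, 0.4, 1.8 → max 2.7
Moderate regrets: 2.3, 0.7, 0.0, 2.5, 1.5 → max 2.5
High regrets: 0.3, 0.0, 2.0, 0.6, 1.5 → max 2.0
VeryHigh regrets: 2.3, 2.3, 0.2, 0.8, 0.1 → max 2.3
Extreme regrets: 1.8, 0.7, 1.5, 2.3, 0.0 → max 2.3
Max regrets: 1.4, 1.3, 1.5, 0.0, 1.3 → max 1.5
Smallest max regret = 1.5 → Max.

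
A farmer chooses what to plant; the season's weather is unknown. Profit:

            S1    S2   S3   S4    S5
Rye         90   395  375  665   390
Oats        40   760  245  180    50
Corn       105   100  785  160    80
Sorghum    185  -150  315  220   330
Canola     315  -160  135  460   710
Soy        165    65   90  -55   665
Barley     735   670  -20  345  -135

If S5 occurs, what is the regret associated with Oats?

660

Best payoff under S5 is 710.
Regret = 710 − 50 = 660.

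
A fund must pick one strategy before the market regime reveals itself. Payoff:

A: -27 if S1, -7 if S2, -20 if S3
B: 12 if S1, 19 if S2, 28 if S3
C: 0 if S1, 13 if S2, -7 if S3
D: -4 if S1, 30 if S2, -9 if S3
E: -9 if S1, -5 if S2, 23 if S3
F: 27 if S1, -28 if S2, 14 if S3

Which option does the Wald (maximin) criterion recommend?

B

Row minima: A=-27, B=12, C=-7, D=-9, E=-9, F=-28
Best worst-case = 12 → B.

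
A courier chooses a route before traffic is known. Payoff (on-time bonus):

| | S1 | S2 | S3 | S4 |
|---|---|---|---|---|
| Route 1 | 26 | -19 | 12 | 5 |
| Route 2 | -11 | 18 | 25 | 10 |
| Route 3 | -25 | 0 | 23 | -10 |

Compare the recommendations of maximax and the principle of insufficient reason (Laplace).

Row maxima: Route 1=26, Route 2=25, Route 3=23
Best best-case = 26 → Route 1.
Row averages: Route 1=6, Route 2=10.5, Route 3=-3
Highest average = 10.5 → Route 2.

maximax → Route 1; laplace → Route 2 (disagree)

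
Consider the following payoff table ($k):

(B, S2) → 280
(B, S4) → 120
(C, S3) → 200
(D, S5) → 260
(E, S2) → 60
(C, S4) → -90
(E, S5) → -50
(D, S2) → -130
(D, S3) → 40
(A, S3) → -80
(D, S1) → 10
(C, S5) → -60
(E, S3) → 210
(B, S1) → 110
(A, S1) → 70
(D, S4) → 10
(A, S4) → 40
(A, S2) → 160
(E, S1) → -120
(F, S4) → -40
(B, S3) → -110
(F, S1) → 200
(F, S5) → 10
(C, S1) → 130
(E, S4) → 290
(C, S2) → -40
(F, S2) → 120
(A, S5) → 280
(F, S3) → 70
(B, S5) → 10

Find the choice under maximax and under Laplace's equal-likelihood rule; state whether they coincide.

Row maxima: A=280, B=280, C=200, D=260, E=290, F=200
Best best-case = 290 → E.
Row averages: A=94, B=82, C=28, D=38, E=78, F=72
Highest average = 94 → A.

maximax → E; laplace → A (disagree)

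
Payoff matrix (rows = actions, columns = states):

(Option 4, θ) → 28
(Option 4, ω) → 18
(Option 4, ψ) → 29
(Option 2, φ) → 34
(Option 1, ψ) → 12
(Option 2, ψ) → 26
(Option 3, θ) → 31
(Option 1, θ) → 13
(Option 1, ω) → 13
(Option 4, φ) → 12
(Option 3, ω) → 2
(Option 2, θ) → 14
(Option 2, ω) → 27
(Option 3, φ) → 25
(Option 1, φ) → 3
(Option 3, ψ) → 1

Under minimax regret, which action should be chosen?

Column bests: θ=31, φ=34, ψ=29, ω=27.
Option 1 regrets: 18, 31, 17, 14 → max 31
Option 2 regrets: 17, 0, 3, 0 → max 17
Option 3 regrets: 0, 9, 28, 25 → max 28
Option 4 regrets: 3, 22, 0, 9 → max 22
Smallest max regret = 17 → Option 2.

Option 2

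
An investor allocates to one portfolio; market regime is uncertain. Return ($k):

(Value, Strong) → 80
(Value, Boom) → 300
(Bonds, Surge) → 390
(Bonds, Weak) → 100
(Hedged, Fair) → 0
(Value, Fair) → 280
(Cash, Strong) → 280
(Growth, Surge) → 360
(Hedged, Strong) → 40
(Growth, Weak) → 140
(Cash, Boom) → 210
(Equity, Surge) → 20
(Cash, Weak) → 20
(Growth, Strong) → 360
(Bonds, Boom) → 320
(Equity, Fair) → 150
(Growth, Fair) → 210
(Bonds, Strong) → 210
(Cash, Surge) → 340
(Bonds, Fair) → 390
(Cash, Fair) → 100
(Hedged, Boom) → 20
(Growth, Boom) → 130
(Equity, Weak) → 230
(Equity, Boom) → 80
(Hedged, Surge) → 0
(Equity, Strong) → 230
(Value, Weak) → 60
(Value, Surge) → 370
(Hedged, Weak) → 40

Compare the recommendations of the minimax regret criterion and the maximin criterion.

minimax regret → Bonds; maximin → Growth (disagree)

Column bests: Weak=230, Fair=390, Strong=360, Boom=320, Surge=390.
Growth regrets: 90, 180, 0, 190, 30 → max 190
Bonds regrets: 130, 0, 150, 0, 0 → max 150
Value regrets: 170, 110, 280, 20, 20 → max 280
Cash regrets: 210, 290, 80, 110, 50 → max 290
Hedged regrets: 190, 390, 320, 300, 390 → max 390
Equity regrets: 0, 240, 130, 240, 370 → max 370
Smallest max regret = 150 → Bonds.
Row minima: Growth=130, Bonds=100, Value=60, Cash=20, Hedged=0, Equity=20
Best worst-case = 130 → Growth.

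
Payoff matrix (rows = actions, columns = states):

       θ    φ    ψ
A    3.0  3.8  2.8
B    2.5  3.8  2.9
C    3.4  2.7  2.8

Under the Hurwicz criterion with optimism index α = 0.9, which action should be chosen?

A

A: 0.9·3.8 + 0.1·2.8 = 3.7
B: 0.9·3.8 + 0.1·2.5 = 3.67
C: 0.9·3.4 + 0.1·2.7 = 3.33
Highest Hurwicz score = 3.7 → A.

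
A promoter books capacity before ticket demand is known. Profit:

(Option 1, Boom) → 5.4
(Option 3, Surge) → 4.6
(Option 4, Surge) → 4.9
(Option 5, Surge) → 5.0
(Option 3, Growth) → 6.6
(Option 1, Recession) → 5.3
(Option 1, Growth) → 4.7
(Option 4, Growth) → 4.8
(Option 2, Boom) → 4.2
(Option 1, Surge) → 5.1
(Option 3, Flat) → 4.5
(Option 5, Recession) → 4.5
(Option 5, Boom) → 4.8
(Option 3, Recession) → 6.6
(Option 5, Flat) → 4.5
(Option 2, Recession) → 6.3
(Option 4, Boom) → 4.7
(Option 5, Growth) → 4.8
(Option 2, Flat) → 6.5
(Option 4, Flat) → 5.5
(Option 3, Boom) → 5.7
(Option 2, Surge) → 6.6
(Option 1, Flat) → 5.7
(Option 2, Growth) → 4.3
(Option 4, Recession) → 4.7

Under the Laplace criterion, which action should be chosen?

Row averages: Option 1=5.24, Option 2=5.58, Option 3=5.6, Option 4=4.92, Option 5=4.72
Highest average = 5.6 → Option 3.

Option 3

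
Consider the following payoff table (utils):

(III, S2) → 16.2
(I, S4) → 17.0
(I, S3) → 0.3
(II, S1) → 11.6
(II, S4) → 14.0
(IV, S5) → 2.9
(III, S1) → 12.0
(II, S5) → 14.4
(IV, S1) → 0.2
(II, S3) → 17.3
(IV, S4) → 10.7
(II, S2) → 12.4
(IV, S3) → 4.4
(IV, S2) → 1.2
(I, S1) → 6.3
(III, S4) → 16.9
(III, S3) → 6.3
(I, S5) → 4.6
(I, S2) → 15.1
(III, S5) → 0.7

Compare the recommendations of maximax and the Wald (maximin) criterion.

Row maxima: I=17.0, II=17.3, III=16.9, IV=10.7
Best best-case = 17.3 → II.
Row minima: I=0.3, II=11.6, III=0.7, IV=0.2
Best worst-case = 11.6 → II.

maximax → II; maximin → II (agree)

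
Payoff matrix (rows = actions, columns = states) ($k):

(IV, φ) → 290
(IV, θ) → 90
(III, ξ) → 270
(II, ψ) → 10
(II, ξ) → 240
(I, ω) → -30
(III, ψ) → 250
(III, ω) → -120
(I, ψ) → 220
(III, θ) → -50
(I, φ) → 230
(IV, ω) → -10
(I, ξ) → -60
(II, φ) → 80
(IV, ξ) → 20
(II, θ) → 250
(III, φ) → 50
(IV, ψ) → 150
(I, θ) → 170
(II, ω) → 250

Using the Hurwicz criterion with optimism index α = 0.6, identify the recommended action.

IV

I: 0.6·230 + 0.4·(-60) = 114
II: 0.6·250 + 0.4·10 = 154
III: 0.6·270 + 0.4·(-120) = 114
IV: 0.6·290 + 0.4·(-10) = 170
Highest Hurwicz score = 170 → IV.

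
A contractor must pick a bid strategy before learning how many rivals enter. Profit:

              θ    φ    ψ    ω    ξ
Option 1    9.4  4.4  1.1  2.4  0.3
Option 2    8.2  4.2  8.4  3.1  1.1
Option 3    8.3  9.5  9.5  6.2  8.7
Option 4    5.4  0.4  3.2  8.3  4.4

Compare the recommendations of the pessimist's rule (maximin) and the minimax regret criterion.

maximin → Option 3; minimax regret → Option 3 (agree)

Row minima: Option 1=0.3, Option 2=1.1, Option 3=6.2, Option 4=0.4
Best worst-case = 6.2 → Option 3.
Column bests: θ=9.4, φ=9.5, ψ=9.5, ω=8.3, ξ=8.7.
Option 1 regrets: 0.0, 5.1, 8.4, 5.9, 8.4 → max 8.4
Option 2 regrets: 1.2, 5.3, 1.1, 5.2, 7.6 → max 7.6
Option 3 regrets: 1.1, 0.0, 0.0, 2.1, 0.0 → max 2.1
Option 4 regrets: 4.0, 9.1, 6.3, 0.0, 4.3 → max 9.1
Smallest max regret = 2.1 → Option 3.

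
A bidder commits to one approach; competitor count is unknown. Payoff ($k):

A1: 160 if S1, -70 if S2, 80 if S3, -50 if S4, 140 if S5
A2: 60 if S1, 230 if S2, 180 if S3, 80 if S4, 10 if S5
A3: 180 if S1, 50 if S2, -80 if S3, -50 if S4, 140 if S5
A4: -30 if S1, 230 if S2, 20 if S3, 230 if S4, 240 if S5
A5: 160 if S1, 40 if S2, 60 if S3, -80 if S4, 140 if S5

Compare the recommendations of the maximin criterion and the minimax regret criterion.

maximin → A2; minimax regret → A4 (disagree)

Row minima: A1=-70, A2=10, A3=-80, A4=-30, A5=-80
Best worst-case = 10 → A2.
Column bests: S1=180, S2=230, S3=180, S4=230, S5=240.
A1 regrets: 20, 300, 100, 280, 100 → max 300
A2 regrets: 120, 0, 0, 150, 230 → max 230
A3 regrets: 0, 180, 260, 280, 100 → max 280
A4 regrets: 210, 0, 160, 0, 0 → max 210
A5 regrets: 20, 190, 120, 310, 100 → max 310
Smallest max regret = 210 → A4.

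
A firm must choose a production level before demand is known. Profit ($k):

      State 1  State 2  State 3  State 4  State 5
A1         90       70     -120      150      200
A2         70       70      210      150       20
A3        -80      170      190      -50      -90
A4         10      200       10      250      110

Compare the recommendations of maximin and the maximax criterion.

Row minima: A1=-120, A2=20, A3=-90, A4=10
Best worst-case = 20 → A2.
Row maxima: A1=200, A2=210, A3=190, A4=250
Best best-case = 250 → A4.

maximin → A2; maximax → A4 (disagree)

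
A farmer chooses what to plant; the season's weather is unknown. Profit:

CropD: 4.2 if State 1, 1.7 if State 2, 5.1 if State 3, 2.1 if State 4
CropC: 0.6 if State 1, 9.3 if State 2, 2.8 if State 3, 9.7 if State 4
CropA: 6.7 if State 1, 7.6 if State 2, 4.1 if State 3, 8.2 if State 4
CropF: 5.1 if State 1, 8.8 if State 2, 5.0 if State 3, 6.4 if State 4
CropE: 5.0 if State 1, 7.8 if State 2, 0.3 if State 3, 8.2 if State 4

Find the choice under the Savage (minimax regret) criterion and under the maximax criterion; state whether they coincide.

minimax regret → CropA; maximax → CropC (disagree)

Column bests: State 1=6.7, State 2=9.3, State 3=5.1, State 4=9.7.
CropD regrets: 2.5, 7.6, 0.0, 7.6 → max 7.6
CropC regrets: 6.1, 0.0, 2.3, 0.0 → max 6.1
CropA regrets: 0.0, 1.7, 1.0, 1.5 → max 1.7
CropF regrets: 1.6, 0.5, 0.1, 3.3 → max 3.3
CropE regrets: 1.7, 1.5, 4.8, 1.5 → max 4.8
Smallest max regret = 1.7 → CropA.
Row maxima: CropD=5.1, CropC=9.7, CropA=8.2, CropF=8.8, CropE=8.2
Best best-case = 9.7 → CropC.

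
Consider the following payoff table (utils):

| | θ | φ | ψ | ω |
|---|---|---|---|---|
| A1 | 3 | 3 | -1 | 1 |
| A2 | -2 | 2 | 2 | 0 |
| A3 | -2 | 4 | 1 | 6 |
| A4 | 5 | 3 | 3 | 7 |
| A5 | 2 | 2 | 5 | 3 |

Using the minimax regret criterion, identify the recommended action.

Column bests: θ=5, φ=4, ψ=5, ω=7.
A1 regrets: 2, 1, 6, 6 → max 6
A2 regrets: 7, 2, 3, 7 → max 7
A3 regrets: 7, 0, 4, 1 → max 7
A4 regrets: 0, 1, 2, 0 → max 2
A5 regrets: 3, 2, 0, 4 → max 4
Smallest max regret = 2 → A4.

A4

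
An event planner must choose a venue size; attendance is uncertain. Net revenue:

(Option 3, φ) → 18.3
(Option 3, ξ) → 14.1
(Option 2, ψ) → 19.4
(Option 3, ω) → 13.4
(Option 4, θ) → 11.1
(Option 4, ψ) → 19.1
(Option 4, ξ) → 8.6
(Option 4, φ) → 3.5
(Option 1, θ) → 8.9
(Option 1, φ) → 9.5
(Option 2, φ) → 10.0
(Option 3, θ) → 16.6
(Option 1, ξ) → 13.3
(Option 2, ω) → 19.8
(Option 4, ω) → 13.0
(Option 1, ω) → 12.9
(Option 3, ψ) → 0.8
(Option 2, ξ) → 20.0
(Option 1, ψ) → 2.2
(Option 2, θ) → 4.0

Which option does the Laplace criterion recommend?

Option 2

Row averages: Option 1=9.36, Option 2=14.64, Option 3=12.64, Option 4=11.06
Highest average = 14.64 → Option 2.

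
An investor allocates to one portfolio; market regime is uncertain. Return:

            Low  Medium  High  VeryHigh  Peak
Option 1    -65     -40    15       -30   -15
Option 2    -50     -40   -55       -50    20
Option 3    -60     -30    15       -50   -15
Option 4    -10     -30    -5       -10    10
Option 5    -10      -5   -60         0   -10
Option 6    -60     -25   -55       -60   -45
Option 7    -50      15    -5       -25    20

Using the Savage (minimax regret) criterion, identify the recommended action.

Option 7

Column bests: Low=-10, Medium=15, High=15, VeryHigh=0, Peak=20.
Option 1 regrets: 55, 55, 0, 30, 35 → max 55
Option 2 regrets: 40, 55, 70, 50, 0 → max 70
Option 3 regrets: 50, 45, 0, 50, 35 → max 50
Option 4 regrets: 0, 45, 20, 10, 10 → max 45
Option 5 regrets: 0, 20, 75, 0, 30 → max 75
Option 6 regrets: 50, 40, 70, 60, 65 → max 70
Option 7 regrets: 40, 0, 20, 25, 0 → max 40
Smallest max regret = 40 → Option 7.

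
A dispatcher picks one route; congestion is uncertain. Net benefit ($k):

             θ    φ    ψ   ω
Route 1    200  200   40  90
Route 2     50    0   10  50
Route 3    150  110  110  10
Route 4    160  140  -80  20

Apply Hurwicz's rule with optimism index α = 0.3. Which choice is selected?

Route 1

Route 1: 0.3·200 + 0.7·40 = 88
Route 2: 0.3·50 + 0.7·0 = 15
Route 3: 0.3·150 + 0.7·10 = 52
Route 4: 0.3·160 + 0.7·(-80) = -8
Highest Hurwicz score = 88 → Route 1.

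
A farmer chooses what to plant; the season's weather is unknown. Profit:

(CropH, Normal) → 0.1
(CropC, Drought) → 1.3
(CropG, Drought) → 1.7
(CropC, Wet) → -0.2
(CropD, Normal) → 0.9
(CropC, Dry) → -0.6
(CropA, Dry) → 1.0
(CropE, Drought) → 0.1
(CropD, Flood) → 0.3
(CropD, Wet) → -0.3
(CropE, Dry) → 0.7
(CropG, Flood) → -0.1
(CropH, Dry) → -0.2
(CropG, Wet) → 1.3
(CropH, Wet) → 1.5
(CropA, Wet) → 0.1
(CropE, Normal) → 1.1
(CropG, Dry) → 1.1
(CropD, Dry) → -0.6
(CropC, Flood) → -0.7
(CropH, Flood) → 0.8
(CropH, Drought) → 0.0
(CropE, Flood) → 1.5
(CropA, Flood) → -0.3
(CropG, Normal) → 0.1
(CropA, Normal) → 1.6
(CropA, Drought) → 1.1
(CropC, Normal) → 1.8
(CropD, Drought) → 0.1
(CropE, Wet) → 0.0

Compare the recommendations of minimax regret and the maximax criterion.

Column bests: Drought=1.7, Dry=1.1, Normal=1.8, Wet=1.5, Flood=1.5.
CropE regrets: 1.6, 0.4, 0.7, 1.5, 0.0 → max 1.6
CropC regrets: 0.4, 1.7, 0.0, 1.7, 2.2 → max 2.2
CropA regrets: 0.6, 0.1, 0.2, 1.4, 1.8 → max 1.8
CropD regrets: 1.6, 1.7, 0.9, 1.8, 1.2 → max 1.8
CropH regrets: 1.7, 1.3, 1.7, 0.0, 0.7 → max 1.7
CropG regrets: 0.0, 0.0, 1.7, 0.2, 1.6 → max 1.7
Smallest max regret = 1.6 → CropE.
Row maxima: CropE=1.5, CropC=1.8, CropA=1.6, CropD=0.9, CropH=1.5, CropG=1.7
Best best-case = 1.8 → CropC.

minimax regret → CropE; maximax → CropC (disagree)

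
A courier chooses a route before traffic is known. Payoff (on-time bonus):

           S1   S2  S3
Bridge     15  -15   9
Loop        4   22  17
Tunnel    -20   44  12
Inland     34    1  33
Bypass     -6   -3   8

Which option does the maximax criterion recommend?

Tunnel

Row maxima: Bridge=15, Loop=22, Tunnel=44, Inland=34, Bypass=8
Best best-case = 44 → Tunnel.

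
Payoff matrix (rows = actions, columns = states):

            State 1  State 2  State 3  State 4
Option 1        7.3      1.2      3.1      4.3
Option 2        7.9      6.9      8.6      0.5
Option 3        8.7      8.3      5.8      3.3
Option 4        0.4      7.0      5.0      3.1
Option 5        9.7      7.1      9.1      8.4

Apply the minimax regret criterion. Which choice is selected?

Column bests: State 1=9.7, State 2=8.3, State 3=9.1, State 4=8.4.
Option 1 regrets: 2.4, 7.1, 6.0, 4.1 → max 7.1
Option 2 regrets: 1.8, 1.4, 0.5, 7.9 → max 7.9
Option 3 regrets: 1.0, 0.0, 3.3, 5.1 → max 5.1
Option 4 regrets: 9.3, 1.3, 4.1, 5.3 → max 9.3
Option 5 regrets: 0.0, 1.2, 0.0, 0.0 → max 1.2
Smallest max regret = 1.2 → Option 5.

Option 5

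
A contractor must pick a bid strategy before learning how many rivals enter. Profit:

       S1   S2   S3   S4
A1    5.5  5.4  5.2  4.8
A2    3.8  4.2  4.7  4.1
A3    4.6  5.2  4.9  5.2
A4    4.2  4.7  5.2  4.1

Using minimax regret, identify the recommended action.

A1

Column bests: S1=5.5, S2=5.4, S3=5.2, S4=5.2.
A1 regrets: 0.0, 0.0, 0.0, 0.4 → max 0.4
A2 regrets: 1.7, 1.2, 0.5, 1.1 → max 1.7
A3 regrets: 0.9, 0.2, 0.3, 0.0 → max 0.9
A4 regrets: 1.3, 0.7, 0.0, 1.1 → max 1.3
Smallest max regret = 0.4 → A1.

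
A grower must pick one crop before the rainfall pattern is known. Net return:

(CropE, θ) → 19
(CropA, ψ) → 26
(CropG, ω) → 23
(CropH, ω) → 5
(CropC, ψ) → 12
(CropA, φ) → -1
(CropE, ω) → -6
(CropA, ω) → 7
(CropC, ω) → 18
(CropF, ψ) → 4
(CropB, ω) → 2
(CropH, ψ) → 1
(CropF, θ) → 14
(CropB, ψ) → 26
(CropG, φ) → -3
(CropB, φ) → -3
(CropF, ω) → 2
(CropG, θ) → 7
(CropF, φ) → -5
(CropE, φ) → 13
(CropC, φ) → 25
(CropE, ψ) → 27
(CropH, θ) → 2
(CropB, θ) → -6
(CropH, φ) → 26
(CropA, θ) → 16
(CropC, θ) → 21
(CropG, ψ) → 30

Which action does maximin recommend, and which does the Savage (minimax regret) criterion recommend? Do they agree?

maximin → CropC; minimax regret → CropC (agree)

Row minima: CropB=-6, CropC=12, CropA=-1, CropE=-6, CropH=1, CropF=-5, CropG=-3
Best worst-case = 12 → CropC.
Column bests: θ=21, φ=26, ψ=30, ω=23.
CropB regrets: 27, 29, 4, 21 → max 29
CropC regrets: 0, 1, 18, 5 → max 18
CropA regrets: 5, 27, 4, 16 → max 27
CropE regrets: 2, 13, 3, 29 → max 29
CropH regrets: 19, 0, 29, 18 → max 29
CropF regrets: 7, 31, 26, 21 → max 31
CropG regrets: 14, 29, 0, 0 → max 29
Smallest max regret = 18 → CropC.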